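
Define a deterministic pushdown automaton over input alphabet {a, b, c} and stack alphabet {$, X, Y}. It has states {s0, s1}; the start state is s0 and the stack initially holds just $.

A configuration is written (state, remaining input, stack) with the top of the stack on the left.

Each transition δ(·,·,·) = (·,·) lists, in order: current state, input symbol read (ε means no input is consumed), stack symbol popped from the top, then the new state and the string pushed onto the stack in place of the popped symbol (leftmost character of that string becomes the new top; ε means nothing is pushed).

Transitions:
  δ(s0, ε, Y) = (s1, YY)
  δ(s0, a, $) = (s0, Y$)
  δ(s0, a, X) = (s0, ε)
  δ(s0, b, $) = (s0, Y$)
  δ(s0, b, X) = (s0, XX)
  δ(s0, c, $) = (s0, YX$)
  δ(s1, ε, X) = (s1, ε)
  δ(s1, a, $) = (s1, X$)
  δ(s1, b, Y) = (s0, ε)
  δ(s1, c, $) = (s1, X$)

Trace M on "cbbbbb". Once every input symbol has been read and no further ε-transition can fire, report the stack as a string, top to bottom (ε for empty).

(s0, cbbbbb, $) ⊢ (s0, bbbbb, YX$) ⊢ (s1, bbbbb, YYX$) ⊢ (s0, bbbb, YX$) ⊢ (s1, bbbb, YYX$) ⊢ (s0, bbb, YX$) ⊢ (s1, bbb, YYX$) ⊢ (s0, bb, YX$) ⊢ (s1, bb, YYX$) ⊢ (s0, b, YX$) ⊢ (s1, b, YYX$) ⊢ (s0, ε, YX$) ⊢ (s1, ε, YYX$)
All input consumed in state s1 with stack YYX$.

YYX$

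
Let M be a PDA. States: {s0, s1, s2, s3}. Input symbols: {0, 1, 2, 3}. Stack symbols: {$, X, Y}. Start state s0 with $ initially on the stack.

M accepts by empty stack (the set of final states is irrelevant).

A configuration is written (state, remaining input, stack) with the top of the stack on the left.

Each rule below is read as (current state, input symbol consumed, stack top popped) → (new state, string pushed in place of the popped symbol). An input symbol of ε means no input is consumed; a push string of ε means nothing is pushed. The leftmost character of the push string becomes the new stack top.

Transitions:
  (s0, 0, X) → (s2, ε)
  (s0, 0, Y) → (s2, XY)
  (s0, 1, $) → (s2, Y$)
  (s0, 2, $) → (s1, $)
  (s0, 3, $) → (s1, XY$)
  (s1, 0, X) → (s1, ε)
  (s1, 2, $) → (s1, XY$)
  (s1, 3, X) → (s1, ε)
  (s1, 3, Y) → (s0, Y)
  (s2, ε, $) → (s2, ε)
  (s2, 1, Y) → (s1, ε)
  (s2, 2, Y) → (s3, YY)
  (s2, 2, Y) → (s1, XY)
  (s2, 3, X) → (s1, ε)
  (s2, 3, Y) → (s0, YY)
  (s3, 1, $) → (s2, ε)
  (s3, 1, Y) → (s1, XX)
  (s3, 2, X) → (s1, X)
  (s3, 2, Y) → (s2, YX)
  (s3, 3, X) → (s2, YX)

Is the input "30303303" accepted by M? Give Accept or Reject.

Reject

No computation consumes all input and empties the stack.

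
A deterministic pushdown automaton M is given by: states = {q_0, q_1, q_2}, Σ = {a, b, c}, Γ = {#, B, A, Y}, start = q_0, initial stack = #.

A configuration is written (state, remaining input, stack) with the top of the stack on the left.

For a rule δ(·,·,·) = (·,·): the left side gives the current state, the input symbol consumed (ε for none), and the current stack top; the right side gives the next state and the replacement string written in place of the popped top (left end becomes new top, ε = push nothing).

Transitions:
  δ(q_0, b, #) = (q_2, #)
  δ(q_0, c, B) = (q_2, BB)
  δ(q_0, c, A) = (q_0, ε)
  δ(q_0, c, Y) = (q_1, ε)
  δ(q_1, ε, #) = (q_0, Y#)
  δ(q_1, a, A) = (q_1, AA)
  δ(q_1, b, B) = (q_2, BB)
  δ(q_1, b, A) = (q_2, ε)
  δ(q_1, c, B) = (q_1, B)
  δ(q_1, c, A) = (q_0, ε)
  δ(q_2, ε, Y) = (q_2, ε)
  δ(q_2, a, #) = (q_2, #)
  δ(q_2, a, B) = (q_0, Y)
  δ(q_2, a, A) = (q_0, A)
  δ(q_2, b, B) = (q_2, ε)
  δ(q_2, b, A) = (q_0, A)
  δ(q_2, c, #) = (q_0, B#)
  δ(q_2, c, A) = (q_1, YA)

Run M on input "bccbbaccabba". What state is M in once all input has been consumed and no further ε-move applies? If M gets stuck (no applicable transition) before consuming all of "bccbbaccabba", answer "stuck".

stuck

(q_0, bccbbaccabba, #) ⊢ (q_2, ccbbaccabba, #) ⊢ (q_0, cbbaccabba, B#) ⊢ (q_2, bbaccabba, BB#) ⊢ (q_2, baccabba, B#) ⊢ (q_2, accabba, #) ⊢ (q_2, ccabba, #) ⊢ (q_0, cabba, B#) ⊢ (q_2, abba, BB#) ⊢ (q_0, bba, YB#)
No transition for (q_0, b, top Y); M blocks with input bba remaining.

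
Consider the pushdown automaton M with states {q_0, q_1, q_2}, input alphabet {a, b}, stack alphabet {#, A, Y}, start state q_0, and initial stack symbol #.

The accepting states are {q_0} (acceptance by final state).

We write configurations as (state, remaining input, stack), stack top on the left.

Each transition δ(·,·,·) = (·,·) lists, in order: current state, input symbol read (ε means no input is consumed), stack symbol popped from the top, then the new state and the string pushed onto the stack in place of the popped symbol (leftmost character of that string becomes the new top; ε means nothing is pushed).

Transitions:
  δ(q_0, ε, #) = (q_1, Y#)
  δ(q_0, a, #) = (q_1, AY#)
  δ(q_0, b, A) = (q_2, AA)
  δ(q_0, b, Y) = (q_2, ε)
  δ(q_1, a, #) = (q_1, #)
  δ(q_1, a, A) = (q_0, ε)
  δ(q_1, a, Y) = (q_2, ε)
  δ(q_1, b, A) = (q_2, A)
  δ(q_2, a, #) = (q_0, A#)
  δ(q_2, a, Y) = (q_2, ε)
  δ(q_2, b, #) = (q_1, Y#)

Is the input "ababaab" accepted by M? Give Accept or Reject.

No computation consumes all input and reaches a final state.

Reject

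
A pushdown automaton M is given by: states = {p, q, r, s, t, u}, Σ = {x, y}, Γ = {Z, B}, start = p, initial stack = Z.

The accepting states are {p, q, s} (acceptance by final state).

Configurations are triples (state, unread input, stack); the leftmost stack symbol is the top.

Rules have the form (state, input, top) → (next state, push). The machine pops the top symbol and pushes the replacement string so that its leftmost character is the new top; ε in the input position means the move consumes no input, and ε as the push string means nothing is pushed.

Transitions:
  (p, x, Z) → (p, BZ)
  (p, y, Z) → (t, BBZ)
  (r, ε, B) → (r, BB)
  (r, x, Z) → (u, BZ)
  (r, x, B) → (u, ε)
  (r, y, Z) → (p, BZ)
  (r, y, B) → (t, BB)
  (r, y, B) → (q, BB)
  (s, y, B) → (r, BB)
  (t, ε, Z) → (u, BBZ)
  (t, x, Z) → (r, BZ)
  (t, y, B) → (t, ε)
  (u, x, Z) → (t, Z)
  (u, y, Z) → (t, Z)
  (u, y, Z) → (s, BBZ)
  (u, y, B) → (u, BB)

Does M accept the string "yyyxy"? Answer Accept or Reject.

Accept

One accepting computation: (p, yyyxy, Z) ⊢ (t, yyxy, BBZ) ⊢ (t, yxy, BZ) ⊢ (t, xy, Z) ⊢ (r, y, BZ) ⊢ (q, ε, BBZ)
All input consumed and state q ∈ F.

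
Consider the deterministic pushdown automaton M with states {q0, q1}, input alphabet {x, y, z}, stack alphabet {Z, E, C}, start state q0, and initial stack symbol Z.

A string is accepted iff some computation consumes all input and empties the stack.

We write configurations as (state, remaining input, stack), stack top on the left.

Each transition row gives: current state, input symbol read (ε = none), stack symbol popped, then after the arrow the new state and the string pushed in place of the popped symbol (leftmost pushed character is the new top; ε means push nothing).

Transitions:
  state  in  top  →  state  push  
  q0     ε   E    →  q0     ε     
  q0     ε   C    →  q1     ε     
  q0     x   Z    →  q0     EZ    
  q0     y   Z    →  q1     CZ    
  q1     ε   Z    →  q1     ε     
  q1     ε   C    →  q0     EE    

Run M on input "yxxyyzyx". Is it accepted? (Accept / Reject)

(q0, yxxyyzyx, Z)
  read y, top Z: go to q1, push CZ → (q1, xxyyzyx, CZ)
  ε-move, top C: go to q0, push EE → (q0, xxyyzyx, EEZ)
  ε-move, top E: go to q0, push ε → (q0, xxyyzyx, EZ)
  ε-move, top E: go to q0, push ε → (q0, xxyyzyx, Z)
  read x, top Z: go to q0, push EZ → (q0, xyyzyx, EZ)
  ε-move, top E: go to q0, push ε → (q0, xyyzyx, Z)
  read x, top Z: go to q0, push EZ → (q0, yyzyx, EZ)
  ε-move, top E: go to q0, push ε → (q0, yyzyx, Z)
  read y, top Z: go to q1, push CZ → (q1, yzyx, CZ)
  ε-move, top C: go to q0, push EE → (q0, yzyx, EEZ)
  ε-move, top E: go to q0, push ε → (q0, yzyx, EZ)
  ε-move, top E: go to q0, push ε → (q0, yzyx, Z)
  read y, top Z: go to q1, push CZ → (q1, zyx, CZ)
  ε-move, top C: go to q0, push EE → (q0, zyx, EEZ)
  ε-move, top E: go to q0, push ε → (q0, zyx, EZ)
  ε-move, top E: go to q0, push ε → (q0, zyx, Z)
No transition applies at (q0, zyx, Z); input not fully consumed.

Reject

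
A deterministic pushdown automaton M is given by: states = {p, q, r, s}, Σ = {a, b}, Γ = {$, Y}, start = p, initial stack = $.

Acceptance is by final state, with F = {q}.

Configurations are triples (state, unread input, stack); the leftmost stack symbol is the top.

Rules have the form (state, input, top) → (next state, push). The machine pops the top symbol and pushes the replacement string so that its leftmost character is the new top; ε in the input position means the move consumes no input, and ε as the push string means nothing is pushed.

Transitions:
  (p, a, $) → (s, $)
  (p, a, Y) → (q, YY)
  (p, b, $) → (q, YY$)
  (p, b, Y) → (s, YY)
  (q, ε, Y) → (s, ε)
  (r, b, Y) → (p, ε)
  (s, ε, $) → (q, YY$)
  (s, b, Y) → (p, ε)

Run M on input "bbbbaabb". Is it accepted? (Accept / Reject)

(p, bbbbaabb, $) ⊢ (q, bbbaabb, YY$) ⊢ (s, bbbaabb, Y$) ⊢ (p, bbaabb, $) ⊢ (q, baabb, YY$) ⊢ (s, baabb, Y$) ⊢ (p, aabb, $) ⊢ (s, abb, $) ⊢ (q, abb, YY$) ⊢ (s, abb, Y$)
No transition applies at (s, abb, Y$); input not fully consumed.

Reject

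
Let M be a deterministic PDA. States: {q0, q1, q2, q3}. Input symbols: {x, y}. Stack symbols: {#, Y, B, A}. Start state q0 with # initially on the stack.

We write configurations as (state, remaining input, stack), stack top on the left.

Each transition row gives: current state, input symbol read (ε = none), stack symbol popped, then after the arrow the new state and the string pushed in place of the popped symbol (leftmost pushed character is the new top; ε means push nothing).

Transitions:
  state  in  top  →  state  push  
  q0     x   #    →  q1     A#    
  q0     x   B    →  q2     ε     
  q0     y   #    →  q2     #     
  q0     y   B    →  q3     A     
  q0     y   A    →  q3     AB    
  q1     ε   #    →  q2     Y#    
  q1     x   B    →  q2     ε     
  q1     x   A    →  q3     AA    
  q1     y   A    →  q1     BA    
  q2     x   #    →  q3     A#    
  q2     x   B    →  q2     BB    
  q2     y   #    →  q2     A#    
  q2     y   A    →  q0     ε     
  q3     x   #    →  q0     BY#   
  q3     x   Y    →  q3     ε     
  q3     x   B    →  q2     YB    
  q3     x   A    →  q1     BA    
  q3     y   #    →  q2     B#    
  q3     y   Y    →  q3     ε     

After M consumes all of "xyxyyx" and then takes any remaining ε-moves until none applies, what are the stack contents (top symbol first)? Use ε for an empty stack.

(q0, xyxyyx, #) ⊢ (q1, yxyyx, A#) ⊢ (q1, xyyx, BA#) ⊢ (q2, yyx, A#) ⊢ (q0, yx, #) ⊢ (q2, x, #) ⊢ (q3, ε, A#)
All input consumed in state q3 with stack A#.

A#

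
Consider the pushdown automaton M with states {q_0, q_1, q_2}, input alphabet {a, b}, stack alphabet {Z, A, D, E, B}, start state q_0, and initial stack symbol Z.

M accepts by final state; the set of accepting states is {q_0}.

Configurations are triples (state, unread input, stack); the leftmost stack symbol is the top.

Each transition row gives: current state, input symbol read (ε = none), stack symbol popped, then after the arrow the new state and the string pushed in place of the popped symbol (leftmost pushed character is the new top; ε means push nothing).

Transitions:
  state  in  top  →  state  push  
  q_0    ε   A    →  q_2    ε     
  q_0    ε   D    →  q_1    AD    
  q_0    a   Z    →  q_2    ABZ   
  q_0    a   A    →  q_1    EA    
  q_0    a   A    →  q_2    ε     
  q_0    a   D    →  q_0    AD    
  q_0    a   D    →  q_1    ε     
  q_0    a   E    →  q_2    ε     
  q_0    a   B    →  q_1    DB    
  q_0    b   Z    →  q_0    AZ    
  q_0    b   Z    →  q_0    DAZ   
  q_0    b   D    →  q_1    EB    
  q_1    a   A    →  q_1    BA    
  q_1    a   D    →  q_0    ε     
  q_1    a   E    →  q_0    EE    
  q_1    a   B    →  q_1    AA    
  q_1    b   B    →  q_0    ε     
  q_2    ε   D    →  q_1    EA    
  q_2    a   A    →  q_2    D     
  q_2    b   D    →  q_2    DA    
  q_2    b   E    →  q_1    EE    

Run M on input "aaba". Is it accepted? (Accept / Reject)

Accept

One accepting computation: (q_0, aaba, Z) ⊢ (q_2, aba, ABZ) ⊢ (q_2, ba, DBZ) ⊢ (q_2, a, DABZ) ⊢ (q_1, a, EAABZ) ⊢ (q_0, ε, EEAABZ)
All input consumed and state q_0 ∈ F.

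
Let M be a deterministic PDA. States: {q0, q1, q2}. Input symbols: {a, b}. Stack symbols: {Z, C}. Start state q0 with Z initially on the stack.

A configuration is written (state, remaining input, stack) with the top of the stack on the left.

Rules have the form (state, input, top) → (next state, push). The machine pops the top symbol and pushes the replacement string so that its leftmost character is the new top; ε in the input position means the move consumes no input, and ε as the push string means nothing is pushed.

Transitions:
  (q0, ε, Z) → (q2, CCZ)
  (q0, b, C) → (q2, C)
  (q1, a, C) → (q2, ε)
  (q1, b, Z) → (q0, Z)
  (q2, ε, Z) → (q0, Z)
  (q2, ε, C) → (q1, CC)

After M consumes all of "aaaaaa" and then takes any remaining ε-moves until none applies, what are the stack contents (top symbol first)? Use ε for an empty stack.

CCCZ

(q0, aaaaaa, Z)
  ε-move, top Z: go to q2, push CCZ → (q2, aaaaaa, CCZ)
  ε-move, top C: go to q1, push CC → (q1, aaaaaa, CCCZ)
  read a, top C: go to q2, push ε → (q2, aaaaa, CCZ)
  ε-move, top C: go to q1, push CC → (q1, aaaaa, CCCZ)
  read a, top C: go to q2, push ε → (q2, aaaa, CCZ)
  ε-move, top C: go to q1, push CC → (q1, aaaa, CCCZ)
  read a, top C: go to q2, push ε → (q2, aaa, CCZ)
  ε-move, top C: go to q1, push CC → (q1, aaa, CCCZ)
  read a, top C: go to q2, push ε → (q2, aa, CCZ)
  ε-move, top C: go to q1, push CC → (q1, aa, CCCZ)
  read a, top C: go to q2, push ε → (q2, a, CCZ)
  ε-move, top C: go to q1, push CC → (q1, a, CCCZ)
  read a, top C: go to q2, push ε → (q2, ε, CCZ)
  ε-move, top C: go to q1, push CC → (q1, ε, CCCZ)
All input consumed in state q1 with stack CCCZ.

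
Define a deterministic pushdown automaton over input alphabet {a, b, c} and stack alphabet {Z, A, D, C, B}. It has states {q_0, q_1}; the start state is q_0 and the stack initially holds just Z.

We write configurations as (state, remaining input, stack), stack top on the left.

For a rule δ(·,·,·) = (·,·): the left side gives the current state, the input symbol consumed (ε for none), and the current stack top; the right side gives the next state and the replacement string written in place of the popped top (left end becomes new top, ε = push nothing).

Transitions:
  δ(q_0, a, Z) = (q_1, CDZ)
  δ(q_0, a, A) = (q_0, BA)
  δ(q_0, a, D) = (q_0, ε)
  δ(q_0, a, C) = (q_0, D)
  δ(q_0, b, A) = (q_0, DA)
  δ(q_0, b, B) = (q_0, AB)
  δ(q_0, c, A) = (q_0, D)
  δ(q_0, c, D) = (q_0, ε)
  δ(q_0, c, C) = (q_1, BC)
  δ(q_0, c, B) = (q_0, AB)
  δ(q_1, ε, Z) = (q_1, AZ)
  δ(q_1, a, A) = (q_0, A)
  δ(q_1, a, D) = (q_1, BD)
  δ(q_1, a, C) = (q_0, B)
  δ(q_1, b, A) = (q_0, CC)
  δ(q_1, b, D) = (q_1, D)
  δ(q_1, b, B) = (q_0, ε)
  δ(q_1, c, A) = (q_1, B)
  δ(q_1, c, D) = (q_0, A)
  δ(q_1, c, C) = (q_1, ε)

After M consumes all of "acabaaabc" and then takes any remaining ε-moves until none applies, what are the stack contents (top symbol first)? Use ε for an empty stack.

(q_0, acabaaabc, Z)
  read a, top Z: go to q_1, push CDZ → (q_1, cabaaabc, CDZ)
  read c, top C: go to q_1, push ε → (q_1, abaaabc, DZ)
  read a, top D: go to q_1, push BD → (q_1, baaabc, BDZ)
  read b, top B: go to q_0, push ε → (q_0, aaabc, DZ)
  read a, top D: go to q_0, push ε → (q_0, aabc, Z)
  read a, top Z: go to q_1, push CDZ → (q_1, abc, CDZ)
  read a, top C: go to q_0, push B → (q_0, bc, BDZ)
  read b, top B: go to q_0, push AB → (q_0, c, ABDZ)
  read c, top A: go to q_0, push D → (q_0, ε, DBDZ)
All input consumed in state q_0 with stack DBDZ.

DBDZ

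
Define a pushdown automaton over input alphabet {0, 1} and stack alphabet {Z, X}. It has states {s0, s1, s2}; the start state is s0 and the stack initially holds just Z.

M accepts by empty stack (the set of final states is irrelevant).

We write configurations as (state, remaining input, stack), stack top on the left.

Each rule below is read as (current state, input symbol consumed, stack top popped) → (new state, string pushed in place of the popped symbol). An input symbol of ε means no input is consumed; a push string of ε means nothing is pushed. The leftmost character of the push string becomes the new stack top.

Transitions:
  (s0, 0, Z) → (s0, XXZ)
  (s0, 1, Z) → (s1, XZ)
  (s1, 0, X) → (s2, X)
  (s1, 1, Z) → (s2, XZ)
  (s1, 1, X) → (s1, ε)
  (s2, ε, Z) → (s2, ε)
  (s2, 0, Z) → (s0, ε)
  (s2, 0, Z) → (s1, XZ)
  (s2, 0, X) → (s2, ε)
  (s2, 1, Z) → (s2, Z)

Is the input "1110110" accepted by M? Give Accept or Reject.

Accept

One accepting computation: (s0, 1110110, Z) ⊢ (s1, 110110, XZ) ⊢ (s1, 10110, Z) ⊢ (s2, 0110, XZ) ⊢ (s2, 110, Z) ⊢ (s2, 10, Z) ⊢ (s2, 0, Z) ⊢ (s0, ε, ε)
All input consumed and the stack is empty.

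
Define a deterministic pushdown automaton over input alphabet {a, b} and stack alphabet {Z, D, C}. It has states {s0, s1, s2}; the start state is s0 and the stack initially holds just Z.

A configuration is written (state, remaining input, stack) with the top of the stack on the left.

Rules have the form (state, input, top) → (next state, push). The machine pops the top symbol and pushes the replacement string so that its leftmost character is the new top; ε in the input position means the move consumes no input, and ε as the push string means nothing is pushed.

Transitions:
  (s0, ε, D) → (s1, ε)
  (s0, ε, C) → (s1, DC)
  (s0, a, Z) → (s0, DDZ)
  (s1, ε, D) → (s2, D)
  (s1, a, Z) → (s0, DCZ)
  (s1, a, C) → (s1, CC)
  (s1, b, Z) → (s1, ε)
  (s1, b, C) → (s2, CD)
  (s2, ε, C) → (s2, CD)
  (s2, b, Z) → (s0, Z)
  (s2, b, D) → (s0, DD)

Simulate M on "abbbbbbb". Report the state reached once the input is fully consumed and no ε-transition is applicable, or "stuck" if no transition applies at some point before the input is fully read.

(s0, abbbbbbb, Z)
  read a, top Z: go to s0, push DDZ → (s0, bbbbbbb, DDZ)
  ε-move, top D: go to s1, push ε → (s1, bbbbbbb, DZ)
  ε-move, top D: go to s2, push D → (s2, bbbbbbb, DZ)
  read b, top D: go to s0, push DD → (s0, bbbbbb, DDZ)
  ε-move, top D: go to s1, push ε → (s1, bbbbbb, DZ)
  ε-move, top D: go to s2, push D → (s2, bbbbbb, DZ)
  read b, top D: go to s0, push DD → (s0, bbbbb, DDZ)
  ε-move, top D: go to s1, push ε → (s1, bbbbb, DZ)
  ε-move, top D: go to s2, push D → (s2, bbbbb, DZ)
  read b, top D: go to s0, push DD → (s0, bbbb, DDZ)
  ε-move, top D: go to s1, push ε → (s1, bbbb, DZ)
  ε-move, top D: go to s2, push D → (s2, bbbb, DZ)
  read b, top D: go to s0, push DD → (s0, bbb, DDZ)
  ε-move, top D: go to s1, push ε → (s1, bbb, DZ)
  ε-move, top D: go to s2, push D → (s2, bbb, DZ)
  read b, top D: go to s0, push DD → (s0, bb, DDZ)
  ε-move, top D: go to s1, push ε → (s1, bb, DZ)
  ε-move, top D: go to s2, push D → (s2, bb, DZ)
  read b, top D: go to s0, push DD → (s0, b, DDZ)
  ε-move, top D: go to s1, push ε → (s1, b, DZ)
  ε-move, top D: go to s2, push D → (s2, b, DZ)
  read b, top D: go to s0, push DD → (s0, ε, DDZ)
  ε-move, top D: go to s1, push ε → (s1, ε, DZ)
  ε-move, top D: go to s2, push D → (s2, ε, DZ)
All input consumed; M is in state s2.

s2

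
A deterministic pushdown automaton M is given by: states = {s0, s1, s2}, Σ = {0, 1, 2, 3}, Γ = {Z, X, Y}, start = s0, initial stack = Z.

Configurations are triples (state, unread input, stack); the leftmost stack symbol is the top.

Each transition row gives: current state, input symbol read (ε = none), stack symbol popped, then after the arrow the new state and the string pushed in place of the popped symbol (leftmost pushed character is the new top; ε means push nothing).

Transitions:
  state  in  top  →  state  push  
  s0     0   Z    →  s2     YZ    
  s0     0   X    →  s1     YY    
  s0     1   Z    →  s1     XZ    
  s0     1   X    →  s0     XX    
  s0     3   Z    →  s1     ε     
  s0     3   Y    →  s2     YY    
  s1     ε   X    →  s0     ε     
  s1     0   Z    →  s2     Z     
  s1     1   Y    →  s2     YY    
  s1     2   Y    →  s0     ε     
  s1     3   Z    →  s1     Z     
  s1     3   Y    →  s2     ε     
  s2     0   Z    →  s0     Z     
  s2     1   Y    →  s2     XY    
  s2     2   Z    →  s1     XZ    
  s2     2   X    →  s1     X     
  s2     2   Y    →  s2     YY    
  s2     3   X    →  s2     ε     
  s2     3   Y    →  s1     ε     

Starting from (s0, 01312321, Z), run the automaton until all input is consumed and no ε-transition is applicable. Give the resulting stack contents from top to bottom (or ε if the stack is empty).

XYYYZ

(s0, 01312321, Z)
  read 0, top Z: go to s2, push YZ → (s2, 1312321, YZ)
  read 1, top Y: go to s2, push XY → (s2, 312321, XYZ)
  read 3, top X: go to s2, push ε → (s2, 12321, YZ)
  read 1, top Y: go to s2, push XY → (s2, 2321, XYZ)
  read 2, top X: go to s1, push X → (s1, 321, XYZ)
  ε-move, top X: go to s0, push ε → (s0, 321, YZ)
  read 3, top Y: go to s2, push YY → (s2, 21, YYZ)
  read 2, top Y: go to s2, push YY → (s2, 1, YYYZ)
  read 1, top Y: go to s2, push XY → (s2, ε, XYYYZ)
All input consumed in state s2 with stack XYYYZ.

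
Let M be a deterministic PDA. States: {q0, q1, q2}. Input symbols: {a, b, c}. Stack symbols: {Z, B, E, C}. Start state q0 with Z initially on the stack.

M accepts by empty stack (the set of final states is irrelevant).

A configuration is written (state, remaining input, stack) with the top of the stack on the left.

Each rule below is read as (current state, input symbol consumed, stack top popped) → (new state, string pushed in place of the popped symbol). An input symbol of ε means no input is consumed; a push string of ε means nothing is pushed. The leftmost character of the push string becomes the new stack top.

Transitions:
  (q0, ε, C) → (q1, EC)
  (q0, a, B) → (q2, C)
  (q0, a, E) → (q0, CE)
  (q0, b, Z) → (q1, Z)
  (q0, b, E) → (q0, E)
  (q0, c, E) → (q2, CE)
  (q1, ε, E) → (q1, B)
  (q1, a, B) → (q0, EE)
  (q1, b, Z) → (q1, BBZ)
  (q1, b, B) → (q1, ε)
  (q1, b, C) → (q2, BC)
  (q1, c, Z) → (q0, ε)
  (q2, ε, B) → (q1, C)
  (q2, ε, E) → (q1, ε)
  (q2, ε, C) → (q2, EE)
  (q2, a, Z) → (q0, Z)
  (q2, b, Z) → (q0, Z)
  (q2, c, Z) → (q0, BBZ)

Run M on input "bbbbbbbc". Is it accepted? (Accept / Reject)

Accept

(q0, bbbbbbbc, Z)
  read b, top Z: go to q1, push Z → (q1, bbbbbbc, Z)
  read b, top Z: go to q1, push BBZ → (q1, bbbbbc, BBZ)
  read b, top B: go to q1, push ε → (q1, bbbbc, BZ)
  read b, top B: go to q1, push ε → (q1, bbbc, Z)
  read b, top Z: go to q1, push BBZ → (q1, bbc, BBZ)
  read b, top B: go to q1, push ε → (q1, bc, BZ)
  read b, top B: go to q1, push ε → (q1, c, Z)
  read c, top Z: go to q0, push ε → (q0, ε, ε)
All input consumed and the stack is empty.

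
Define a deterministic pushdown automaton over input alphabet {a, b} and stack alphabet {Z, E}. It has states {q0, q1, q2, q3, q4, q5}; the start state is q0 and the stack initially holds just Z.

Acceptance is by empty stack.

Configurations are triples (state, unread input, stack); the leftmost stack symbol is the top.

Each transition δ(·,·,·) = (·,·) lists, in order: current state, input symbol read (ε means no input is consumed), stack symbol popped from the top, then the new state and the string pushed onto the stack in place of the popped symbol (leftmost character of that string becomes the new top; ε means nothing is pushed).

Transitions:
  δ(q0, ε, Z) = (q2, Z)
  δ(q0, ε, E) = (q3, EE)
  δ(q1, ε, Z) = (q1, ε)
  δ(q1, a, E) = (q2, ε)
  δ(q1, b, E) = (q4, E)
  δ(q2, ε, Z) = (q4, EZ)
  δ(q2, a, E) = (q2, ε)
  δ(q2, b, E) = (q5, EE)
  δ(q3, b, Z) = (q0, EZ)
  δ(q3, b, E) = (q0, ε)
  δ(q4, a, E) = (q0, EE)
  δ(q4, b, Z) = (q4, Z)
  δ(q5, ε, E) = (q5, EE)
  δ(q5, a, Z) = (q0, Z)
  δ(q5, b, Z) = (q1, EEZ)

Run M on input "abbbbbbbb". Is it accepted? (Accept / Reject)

(q0, abbbbbbbb, Z)
  ε-move, top Z: go to q2, push Z → (q2, abbbbbbbb, Z)
  ε-move, top Z: go to q4, push EZ → (q4, abbbbbbbb, EZ)
  read a, top E: go to q0, push EE → (q0, bbbbbbbb, EEZ)
  ε-move, top E: go to q3, push EE → (q3, bbbbbbbb, EEEZ)
  read b, top E: go to q0, push ε → (q0, bbbbbbb, EEZ)
  ε-move, top E: go to q3, push EE → (q3, bbbbbbb, EEEZ)
  read b, top E: go to q0, push ε → (q0, bbbbbb, EEZ)
  ε-move, top E: go to q3, push EE → (q3, bbbbbb, EEEZ)
  read b, top E: go to q0, push ε → (q0, bbbbb, EEZ)
  ε-move, top E: go to q3, push EE → (q3, bbbbb, EEEZ)
  read b, top E: go to q0, push ε → (q0, bbbb, EEZ)
  ε-move, top E: go to q3, push EE → (q3, bbbb, EEEZ)
  read b, top E: go to q0, push ε → (q0, bbb, EEZ)
  ε-move, top E: go to q3, push EE → (q3, bbb, EEEZ)
  read b, top E: go to q0, push ε → (q0, bb, EEZ)
  ε-move, top E: go to q3, push EE → (q3, bb, EEEZ)
  read b, top E: go to q0, push ε → (q0, b, EEZ)
  ε-move, top E: go to q3, push EE → (q3, b, EEEZ)
  read b, top E: go to q0, push ε → (q0, ε, EEZ)
  ε-move, top E: go to q3, push EE → (q3, ε, EEEZ)
All input consumed; stack is EEEZ, not empty, and no further ε-move applies.

Reject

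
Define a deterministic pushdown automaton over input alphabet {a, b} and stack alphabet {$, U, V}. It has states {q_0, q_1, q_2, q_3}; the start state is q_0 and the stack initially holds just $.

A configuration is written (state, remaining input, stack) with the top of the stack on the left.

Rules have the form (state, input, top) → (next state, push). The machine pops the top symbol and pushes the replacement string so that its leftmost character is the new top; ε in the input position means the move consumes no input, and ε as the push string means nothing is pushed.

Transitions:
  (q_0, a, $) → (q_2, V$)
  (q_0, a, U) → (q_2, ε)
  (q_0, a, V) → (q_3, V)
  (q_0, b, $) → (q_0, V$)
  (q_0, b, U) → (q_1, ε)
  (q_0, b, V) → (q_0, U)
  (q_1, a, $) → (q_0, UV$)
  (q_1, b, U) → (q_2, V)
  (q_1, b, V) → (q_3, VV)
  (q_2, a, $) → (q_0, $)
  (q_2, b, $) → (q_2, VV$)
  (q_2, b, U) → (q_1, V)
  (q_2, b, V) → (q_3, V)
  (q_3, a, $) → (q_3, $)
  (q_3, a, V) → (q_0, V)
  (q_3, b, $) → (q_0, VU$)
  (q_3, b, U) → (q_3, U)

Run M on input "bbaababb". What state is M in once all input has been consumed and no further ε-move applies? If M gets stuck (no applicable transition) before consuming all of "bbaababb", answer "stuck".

stuck

(q_0, bbaababb, $) ⊢ (q_0, baababb, V$) ⊢ (q_0, aababb, U$) ⊢ (q_2, ababb, $) ⊢ (q_0, babb, $) ⊢ (q_0, abb, V$) ⊢ (q_3, bb, V$)
No transition for (q_3, b, top V); M blocks with input bb remaining.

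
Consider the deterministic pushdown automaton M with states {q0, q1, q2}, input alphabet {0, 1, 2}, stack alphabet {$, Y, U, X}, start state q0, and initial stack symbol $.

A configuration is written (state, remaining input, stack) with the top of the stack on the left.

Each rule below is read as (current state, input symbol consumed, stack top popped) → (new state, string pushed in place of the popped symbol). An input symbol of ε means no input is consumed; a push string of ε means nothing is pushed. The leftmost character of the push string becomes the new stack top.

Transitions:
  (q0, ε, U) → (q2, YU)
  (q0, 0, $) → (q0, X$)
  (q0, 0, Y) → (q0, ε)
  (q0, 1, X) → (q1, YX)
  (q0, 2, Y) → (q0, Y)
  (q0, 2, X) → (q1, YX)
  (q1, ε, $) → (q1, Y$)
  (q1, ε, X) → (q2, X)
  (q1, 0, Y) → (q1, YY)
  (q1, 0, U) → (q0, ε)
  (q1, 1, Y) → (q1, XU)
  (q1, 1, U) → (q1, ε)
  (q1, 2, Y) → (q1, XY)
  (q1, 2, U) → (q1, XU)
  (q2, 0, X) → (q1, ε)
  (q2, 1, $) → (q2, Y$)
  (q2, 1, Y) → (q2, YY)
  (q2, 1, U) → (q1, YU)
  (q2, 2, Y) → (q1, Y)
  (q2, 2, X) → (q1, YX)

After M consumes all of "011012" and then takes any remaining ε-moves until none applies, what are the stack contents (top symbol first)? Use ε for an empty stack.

YX$

(q0, 011012, $)
  read 0, top $: go to q0, push X$ → (q0, 11012, X$)
  read 1, top X: go to q1, push YX → (q1, 1012, YX$)
  read 1, top Y: go to q1, push XU → (q1, 012, XUX$)
  ε-move, top X: go to q2, push X → (q2, 012, XUX$)
  read 0, top X: go to q1, push ε → (q1, 12, UX$)
  read 1, top U: go to q1, push ε → (q1, 2, X$)
  ε-move, top X: go to q2, push X → (q2, 2, X$)
  read 2, top X: go to q1, push YX → (q1, ε, YX$)
All input consumed in state q1 with stack YX$.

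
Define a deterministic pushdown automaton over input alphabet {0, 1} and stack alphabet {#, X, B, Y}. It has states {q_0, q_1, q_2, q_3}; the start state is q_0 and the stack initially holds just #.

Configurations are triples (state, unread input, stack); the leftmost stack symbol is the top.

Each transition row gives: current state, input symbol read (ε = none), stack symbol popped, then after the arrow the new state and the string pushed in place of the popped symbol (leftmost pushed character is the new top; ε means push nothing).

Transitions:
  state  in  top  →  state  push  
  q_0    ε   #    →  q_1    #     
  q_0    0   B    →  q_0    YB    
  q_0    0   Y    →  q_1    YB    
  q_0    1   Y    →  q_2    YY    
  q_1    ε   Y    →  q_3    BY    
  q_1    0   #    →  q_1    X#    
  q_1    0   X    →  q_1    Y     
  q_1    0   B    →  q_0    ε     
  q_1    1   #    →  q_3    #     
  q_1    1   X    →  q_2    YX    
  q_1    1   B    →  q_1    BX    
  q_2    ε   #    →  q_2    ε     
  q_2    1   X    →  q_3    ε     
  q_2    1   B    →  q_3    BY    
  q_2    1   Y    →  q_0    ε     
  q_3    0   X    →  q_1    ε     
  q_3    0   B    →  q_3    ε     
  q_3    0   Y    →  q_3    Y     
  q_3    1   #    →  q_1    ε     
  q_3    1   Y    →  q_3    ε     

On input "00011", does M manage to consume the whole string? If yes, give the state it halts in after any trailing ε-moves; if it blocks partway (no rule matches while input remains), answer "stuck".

(q_0, 00011, #)
  ε-move, top #: go to q_1, push # → (q_1, 00011, #)
  read 0, top #: go to q_1, push X# → (q_1, 0011, X#)
  read 0, top X: go to q_1, push Y → (q_1, 011, Y#)
  ε-move, top Y: go to q_3, push BY → (q_3, 011, BY#)
  read 0, top B: go to q_3, push ε → (q_3, 11, Y#)
  read 1, top Y: go to q_3, push ε → (q_3, 1, #)
  read 1, top #: go to q_1, push ε → (q_1, ε, ε)
All input consumed; M is in state q_1.

q_1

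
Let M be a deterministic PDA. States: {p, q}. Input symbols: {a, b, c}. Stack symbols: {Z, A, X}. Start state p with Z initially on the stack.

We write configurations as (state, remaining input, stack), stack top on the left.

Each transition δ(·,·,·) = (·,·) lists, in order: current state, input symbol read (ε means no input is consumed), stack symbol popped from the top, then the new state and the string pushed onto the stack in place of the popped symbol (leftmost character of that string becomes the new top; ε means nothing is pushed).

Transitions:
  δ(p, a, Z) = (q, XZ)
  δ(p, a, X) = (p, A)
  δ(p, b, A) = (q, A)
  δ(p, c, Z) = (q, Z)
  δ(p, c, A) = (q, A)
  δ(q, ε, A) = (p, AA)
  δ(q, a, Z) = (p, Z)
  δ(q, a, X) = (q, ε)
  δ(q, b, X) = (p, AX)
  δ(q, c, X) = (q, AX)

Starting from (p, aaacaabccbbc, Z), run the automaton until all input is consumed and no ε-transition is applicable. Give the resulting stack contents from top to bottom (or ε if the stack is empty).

(p, aaacaabccbbc, Z)
  read a, top Z: go to q, push XZ → (q, aacaabccbbc, XZ)
  read a, top X: go to q, push ε → (q, acaabccbbc, Z)
  read a, top Z: go to p, push Z → (p, caabccbbc, Z)
  read c, top Z: go to q, push Z → (q, aabccbbc, Z)
  read a, top Z: go to p, push Z → (p, abccbbc, Z)
  read a, top Z: go to q, push XZ → (q, bccbbc, XZ)
  read b, top X: go to p, push AX → (p, ccbbc, AXZ)
  read c, top A: go to q, push A → (q, cbbc, AXZ)
  ε-move, top A: go to p, push AA → (p, cbbc, AAXZ)
  read c, top A: go to q, push A → (q, bbc, AAXZ)
  ε-move, top A: go to p, push AA → (p, bbc, AAAXZ)
  read b, top A: go to q, push A → (q, bc, AAAXZ)
  ε-move, top A: go to p, push AA → (p, bc, AAAAXZ)
  read b, top A: go to q, push A → (q, c, AAAAXZ)
  ε-move, top A: go to p, push AA → (p, c, AAAAAXZ)
  read c, top A: go to q, push A → (q, ε, AAAAAXZ)
  ε-move, top A: go to p, push AA → (p, ε, AAAAAAXZ)
All input consumed in state p with stack AAAAAAXZ.

AAAAAAXZ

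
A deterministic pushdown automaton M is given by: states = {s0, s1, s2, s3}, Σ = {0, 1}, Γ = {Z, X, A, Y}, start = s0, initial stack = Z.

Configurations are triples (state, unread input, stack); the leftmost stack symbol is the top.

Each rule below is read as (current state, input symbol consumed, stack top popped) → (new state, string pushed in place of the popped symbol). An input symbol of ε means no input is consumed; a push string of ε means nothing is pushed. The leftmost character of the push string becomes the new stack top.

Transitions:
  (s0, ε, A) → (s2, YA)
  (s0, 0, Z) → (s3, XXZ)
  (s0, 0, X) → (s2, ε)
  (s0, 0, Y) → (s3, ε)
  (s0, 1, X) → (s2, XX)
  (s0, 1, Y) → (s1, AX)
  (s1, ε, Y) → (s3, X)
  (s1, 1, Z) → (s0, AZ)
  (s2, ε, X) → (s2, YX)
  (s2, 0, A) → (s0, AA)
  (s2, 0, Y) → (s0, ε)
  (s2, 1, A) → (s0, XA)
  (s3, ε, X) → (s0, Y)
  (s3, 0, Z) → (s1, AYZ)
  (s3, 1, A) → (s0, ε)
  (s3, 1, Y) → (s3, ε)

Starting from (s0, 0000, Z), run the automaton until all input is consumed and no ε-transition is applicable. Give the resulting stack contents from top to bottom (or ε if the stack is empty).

(s0, 0000, Z)
  read 0, top Z: go to s3, push XXZ → (s3, 000, XXZ)
  ε-move, top X: go to s0, push Y → (s0, 000, YXZ)
  read 0, top Y: go to s3, push ε → (s3, 00, XZ)
  ε-move, top X: go to s0, push Y → (s0, 00, YZ)
  read 0, top Y: go to s3, push ε → (s3, 0, Z)
  read 0, top Z: go to s1, push AYZ → (s1, ε, AYZ)
All input consumed in state s1 with stack AYZ.

AYZ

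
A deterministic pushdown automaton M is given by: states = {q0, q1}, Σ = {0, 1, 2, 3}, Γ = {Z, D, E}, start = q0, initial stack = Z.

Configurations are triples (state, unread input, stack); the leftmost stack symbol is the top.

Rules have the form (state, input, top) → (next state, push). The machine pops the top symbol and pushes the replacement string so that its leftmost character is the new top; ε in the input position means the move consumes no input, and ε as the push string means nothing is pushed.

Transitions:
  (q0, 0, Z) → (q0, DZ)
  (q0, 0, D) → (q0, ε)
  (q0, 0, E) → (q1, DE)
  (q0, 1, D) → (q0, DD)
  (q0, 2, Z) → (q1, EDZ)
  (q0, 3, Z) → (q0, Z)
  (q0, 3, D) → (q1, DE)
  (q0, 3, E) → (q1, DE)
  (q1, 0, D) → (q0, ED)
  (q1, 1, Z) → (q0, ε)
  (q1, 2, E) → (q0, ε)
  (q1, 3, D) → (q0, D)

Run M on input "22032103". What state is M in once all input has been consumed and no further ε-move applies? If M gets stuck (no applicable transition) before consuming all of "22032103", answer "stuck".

stuck

(q0, 22032103, Z)
  read 2, top Z: go to q1, push EDZ → (q1, 2032103, EDZ)
  read 2, top E: go to q0, push ε → (q0, 032103, DZ)
  read 0, top D: go to q0, push ε → (q0, 32103, Z)
  read 3, top Z: go to q0, push Z → (q0, 2103, Z)
  read 2, top Z: go to q1, push EDZ → (q1, 103, EDZ)
No transition for (q1, 1, top E); M blocks with input 103 remaining.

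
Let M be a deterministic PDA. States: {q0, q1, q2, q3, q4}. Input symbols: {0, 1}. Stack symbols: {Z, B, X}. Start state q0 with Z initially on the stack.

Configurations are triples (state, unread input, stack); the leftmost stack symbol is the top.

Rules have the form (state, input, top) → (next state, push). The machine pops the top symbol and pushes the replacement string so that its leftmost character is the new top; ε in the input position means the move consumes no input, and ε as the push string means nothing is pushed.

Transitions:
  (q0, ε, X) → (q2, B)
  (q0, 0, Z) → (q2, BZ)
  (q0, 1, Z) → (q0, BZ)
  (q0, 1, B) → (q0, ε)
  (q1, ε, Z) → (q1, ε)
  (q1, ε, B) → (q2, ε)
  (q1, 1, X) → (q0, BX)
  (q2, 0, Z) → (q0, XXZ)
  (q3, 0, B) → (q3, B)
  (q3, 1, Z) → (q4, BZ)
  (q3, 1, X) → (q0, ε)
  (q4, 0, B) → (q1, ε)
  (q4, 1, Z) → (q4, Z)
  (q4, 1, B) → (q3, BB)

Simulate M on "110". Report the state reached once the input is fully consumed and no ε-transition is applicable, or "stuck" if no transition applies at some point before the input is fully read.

(q0, 110, Z) ⊢ (q0, 10, BZ) ⊢ (q0, 0, Z) ⊢ (q2, ε, BZ)
All input consumed; M is in state q2.

q2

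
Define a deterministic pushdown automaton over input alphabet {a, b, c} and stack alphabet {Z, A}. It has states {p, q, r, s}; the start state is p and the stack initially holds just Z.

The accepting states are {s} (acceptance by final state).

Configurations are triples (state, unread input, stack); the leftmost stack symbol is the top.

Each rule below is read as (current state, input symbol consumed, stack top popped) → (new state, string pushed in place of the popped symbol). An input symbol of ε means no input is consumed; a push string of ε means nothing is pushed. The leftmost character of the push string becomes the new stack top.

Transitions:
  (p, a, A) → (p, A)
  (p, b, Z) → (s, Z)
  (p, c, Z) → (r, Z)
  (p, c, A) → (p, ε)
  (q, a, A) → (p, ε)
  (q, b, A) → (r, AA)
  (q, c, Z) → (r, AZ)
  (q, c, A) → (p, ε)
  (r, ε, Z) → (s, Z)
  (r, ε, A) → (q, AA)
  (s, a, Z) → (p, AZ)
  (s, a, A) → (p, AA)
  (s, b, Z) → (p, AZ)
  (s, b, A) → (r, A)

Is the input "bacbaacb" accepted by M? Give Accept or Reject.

Accept

(p, bacbaacb, Z)
  read b, top Z: go to s, push Z → (s, acbaacb, Z)
  read a, top Z: go to p, push AZ → (p, cbaacb, AZ)
  read c, top A: go to p, push ε → (p, baacb, Z)
  read b, top Z: go to s, push Z → (s, aacb, Z)
  read a, top Z: go to p, push AZ → (p, acb, AZ)
  read a, top A: go to p, push A → (p, cb, AZ)
  read c, top A: go to p, push ε → (p, b, Z)
  read b, top Z: go to s, push Z → (s, ε, Z)
All input consumed; state s ∈ F.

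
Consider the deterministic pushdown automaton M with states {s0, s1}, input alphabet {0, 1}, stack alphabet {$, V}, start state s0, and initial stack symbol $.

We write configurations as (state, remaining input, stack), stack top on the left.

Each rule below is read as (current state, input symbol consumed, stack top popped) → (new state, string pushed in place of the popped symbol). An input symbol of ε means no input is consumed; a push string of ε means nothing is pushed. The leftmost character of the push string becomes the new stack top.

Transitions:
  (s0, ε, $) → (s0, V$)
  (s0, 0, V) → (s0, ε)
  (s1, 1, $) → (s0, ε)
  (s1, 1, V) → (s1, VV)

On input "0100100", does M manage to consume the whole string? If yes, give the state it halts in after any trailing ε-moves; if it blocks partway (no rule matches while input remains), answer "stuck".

(s0, 0100100, $) ⊢ (s0, 0100100, V$) ⊢ (s0, 100100, $) ⊢ (s0, 100100, V$)
No transition for (s0, 1, top V); M blocks with input 100100 remaining.

stuck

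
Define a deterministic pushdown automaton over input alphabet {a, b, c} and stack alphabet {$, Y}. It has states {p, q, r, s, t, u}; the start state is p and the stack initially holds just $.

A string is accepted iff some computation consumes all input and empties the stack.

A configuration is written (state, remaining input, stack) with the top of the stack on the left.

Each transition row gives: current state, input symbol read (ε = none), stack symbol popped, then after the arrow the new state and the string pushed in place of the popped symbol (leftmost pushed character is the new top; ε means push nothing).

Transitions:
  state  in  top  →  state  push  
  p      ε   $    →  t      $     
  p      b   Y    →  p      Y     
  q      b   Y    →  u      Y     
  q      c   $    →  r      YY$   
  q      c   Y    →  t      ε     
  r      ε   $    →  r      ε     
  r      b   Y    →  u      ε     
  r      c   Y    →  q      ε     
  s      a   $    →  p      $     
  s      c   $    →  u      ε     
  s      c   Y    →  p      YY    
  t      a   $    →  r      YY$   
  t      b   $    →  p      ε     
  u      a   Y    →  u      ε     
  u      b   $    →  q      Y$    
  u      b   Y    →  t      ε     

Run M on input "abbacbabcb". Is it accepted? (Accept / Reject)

Accept

(p, abbacbabcb, $)
  ε-move, top $: go to t, push $ → (t, abbacbabcb, $)
  read a, top $: go to r, push YY$ → (r, bbacbabcb, YY$)
  read b, top Y: go to u, push ε → (u, bacbabcb, Y$)
  read b, top Y: go to t, push ε → (t, acbabcb, $)
  read a, top $: go to r, push YY$ → (r, cbabcb, YY$)
  read c, top Y: go to q, push ε → (q, babcb, Y$)
  read b, top Y: go to u, push Y → (u, abcb, Y$)
  read a, top Y: go to u, push ε → (u, bcb, $)
  read b, top $: go to q, push Y$ → (q, cb, Y$)
  read c, top Y: go to t, push ε → (t, b, $)
  read b, top $: go to p, push ε → (p, ε, ε)
All input consumed and the stack is empty.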